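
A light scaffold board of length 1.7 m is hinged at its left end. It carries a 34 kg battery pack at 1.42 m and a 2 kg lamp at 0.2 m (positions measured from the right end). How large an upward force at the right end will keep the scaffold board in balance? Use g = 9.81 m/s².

Choose the left end as the axis so the unknown pivot reaction has zero arm there.
Battery pack: 34 × 9.81 = 333.5 N down at 1.42 m → arm 0.28 m, τ = 333.5 × 0.28 = 93.38 N·m clockwise.
Lamp: 2 × 9.81 = 19.62 N down at 0.2 m → arm 1.5 m, τ = 19.62 × 1.5 = 29.43 N·m clockwise.
Net moment of the loads = 122.8 N·m clockwise.
The upward force F acts at the right end, arm 1.7 m, giving F × 1.7 counterclockwise.
Balancing moments: F × 1.7 = 122.8, giving F = 122.8 / 1.7 = 72.2 N.

F ≈ 72.2 N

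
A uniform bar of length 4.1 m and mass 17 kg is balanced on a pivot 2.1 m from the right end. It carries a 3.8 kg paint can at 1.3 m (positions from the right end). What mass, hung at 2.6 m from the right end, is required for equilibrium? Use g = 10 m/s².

Sum moments about the pivot (at 2.1 m from the right end) (the support reaction has zero arm there).
Beam weight: 17 × 10 = 170 N down at 2.05 m → arm 0.05 m, τ = 170 × 0.05 = 8.5 N·m clockwise.
Paint can: 3.8 × 10 = 38 N down at 1.3 m → arm 0.8 m, τ = 38 × 0.8 = 30.4 N·m clockwise.
Net moment of known loads = 38.9 N·m clockwise.
An unknown mass m at 2.6 m has arm 0.5 m; its moment is m·g·0.5 counterclockwise.
Στ = 0 ⇒ m × 10 × 0.5 = 38.9 ⇒ m = 38.9 / (10 × 0.5) = 7.78 kg.

m ≈ 7.78 kg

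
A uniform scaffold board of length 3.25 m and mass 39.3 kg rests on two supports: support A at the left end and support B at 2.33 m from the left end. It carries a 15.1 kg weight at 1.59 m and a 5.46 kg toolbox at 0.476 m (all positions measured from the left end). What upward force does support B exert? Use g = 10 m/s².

R_B ≈ 388 N

Taking torques about support A:
Beam weight: 39.3 × 10 = 393 N down at 1.625 m → arm 1.625 m, τ = 393 × 1.625 = 638.6 N·m clockwise.
Weight: 15.1 × 10 = 151 N down at 1.59 m → arm 1.59 m, τ = 151 × 1.59 = 240.1 N·m clockwise.
Toolbox: 5.46 × 10 = 54.6 N down at 0.476 m → arm 0.476 m, τ = 54.6 × 0.476 = 25.99 N·m clockwise.
Net load moment about support A = 904.7 N·m clockwise.
Reaction R at support B is upward at 2.33 m, arm 2.33 m → moment R × 2.33 counterclockwise.
Στ = 0 ⇒ R × 2.33 = 904.7 ⇒ R = 388 N.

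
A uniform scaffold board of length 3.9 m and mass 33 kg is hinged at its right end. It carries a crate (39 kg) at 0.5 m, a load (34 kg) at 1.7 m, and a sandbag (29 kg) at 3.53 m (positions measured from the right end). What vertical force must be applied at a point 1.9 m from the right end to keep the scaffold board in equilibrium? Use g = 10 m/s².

About the right end:
Beam weight: 33 × 10 = 330 N down at 1.95 m → arm 1.95 m, τ = 330 × 1.95 = 643.5 N·m counterclockwise.
Crate: 39 × 10 = 390 N down at 0.5 m → arm 0.5 m, τ = 390 × 0.5 = 195 N·m counterclockwise.
Load: 34 × 10 = 340 N down at 1.7 m → arm 1.7 m, τ = 340 × 1.7 = 578 N·m counterclockwise.
Sandbag: 29 × 10 = 290 N down at 3.53 m → arm 3.53 m, τ = 290 × 3.53 = 1024 N·m counterclockwise.
Net moment of the loads = 2440 N·m counterclockwise.
The upward force F acts at a point 1.9 m from the right end, arm 1.9 m, giving F × 1.9 clockwise.
Στ = 0 ⇒ F × 1.9 = 2440 ⇒ F = 2440 / 1.9 = 1280 N.

F ≈ 1280 N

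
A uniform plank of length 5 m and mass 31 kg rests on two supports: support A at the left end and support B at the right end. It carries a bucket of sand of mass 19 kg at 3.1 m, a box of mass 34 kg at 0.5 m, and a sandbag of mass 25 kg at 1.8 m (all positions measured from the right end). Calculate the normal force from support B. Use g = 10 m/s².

Choose support A as the axis so its reaction then has zero moment arm.
Beam weight: 31 × 10 = 310 N down at 2.5 m → arm 2.5 m, τ = 310 × 2.5 = 775 N·m clockwise.
Bucket of sand: 19 × 10 = 190 N down at 3.1 m → arm 1.9 m, τ = 190 × 1.9 = 361 N·m clockwise.
Box: 34 × 10 = 340 N down at 0.5 m → arm 4.5 m, τ = 340 × 4.5 = 1530 N·m clockwise.
Sandbag: 25 × 10 = 250 N down at 1.8 m → arm 3.2 m, τ = 250 × 3.2 = 800 N·m clockwise.
Net load moment about support A = 3466 N·m clockwise.
Reaction R at support B is upward at 0 m, arm 5 m → moment R × 5 counterclockwise.
For rotational equilibrium, R × 5 = 3466, so R = 693 N.

R_B ≈ 693 N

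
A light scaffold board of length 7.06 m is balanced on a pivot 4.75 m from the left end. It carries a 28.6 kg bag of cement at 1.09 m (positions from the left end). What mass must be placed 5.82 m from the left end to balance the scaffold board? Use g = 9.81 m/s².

m ≈ 97.8 kg

Take moments about the pivot (at 4.75 m from the left end).
Bag of cement: 28.6 × 9.81 = 280.6 N down at 1.09 m → arm 3.66 m, τ = 280.6 × 3.66 = 1027 N·m counterclockwise.
Net moment of known loads = 1027 N·m counterclockwise.
An unknown mass m at 5.82 m has arm 1.07 m; its moment is m·g·1.07 clockwise.
Balancing moments: m × 9.81 × 1.07 = 1027, giving m = 1027 / (9.81 × 1.07) = 97.8 kg.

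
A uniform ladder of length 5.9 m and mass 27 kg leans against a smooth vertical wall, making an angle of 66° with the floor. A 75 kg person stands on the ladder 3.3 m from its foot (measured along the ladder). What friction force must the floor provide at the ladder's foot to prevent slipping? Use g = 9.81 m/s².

f ≈ 242 N

Taking torques about the foot of the ladder:
Ladder weight 27×9.81 = 264.9 N acts at 2.95 m along the ladder; its horizontal arm is 2.95·cos66° = 1.2 m → τ = 317.9 N·m clockwise.
Person: 75×9.81 = 735.8 N at 3.3 m → arm 1.342 m → τ = 987.4 N·m clockwise.
Wall normal N acts horizontally at the top; its moment arm is the height L sinθ = 5.9·sin66° = 5.39 m, counterclockwise.
Setting net torque to zero: N × 5.39 = 1305 → N = 242 N.
ΣFx = 0: friction at the foot balances the wall's push, so f = N_wall = 242 N.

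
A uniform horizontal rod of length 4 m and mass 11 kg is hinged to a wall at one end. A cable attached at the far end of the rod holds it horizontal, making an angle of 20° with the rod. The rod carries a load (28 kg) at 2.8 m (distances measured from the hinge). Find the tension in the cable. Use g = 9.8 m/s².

T ≈ 719 N

Choose the hinge as the axis so the unknown hinge reaction has zero arm there.
Beam weight: 11 × 9.8 = 107.8 N down at 2 m → arm 2 m, τ = 107.8 × 2 = 215.6 N·m clockwise.
Load: 28 × 9.8 = 274.4 N down at 2.8 m → arm 2.8 m, τ = 274.4 × 2.8 = 768.3 N·m clockwise.
Total clockwise load moment = 983.9 N·m.
The cable tension T acts at 4 m; only its component perpendicular to the rod, T sinθ, produces torque. sin 20° = 0.342.
Balancing moments: T × 4 × 0.342 = 983.9, giving T = 983.9 / 1.368 = 719 N.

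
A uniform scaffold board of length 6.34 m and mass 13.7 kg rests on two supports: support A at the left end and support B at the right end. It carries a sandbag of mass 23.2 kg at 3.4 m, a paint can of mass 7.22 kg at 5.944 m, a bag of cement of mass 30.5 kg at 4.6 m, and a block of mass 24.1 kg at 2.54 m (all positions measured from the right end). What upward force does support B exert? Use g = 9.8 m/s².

R_B ≈ 401 N

Taking torques about support A:
Beam weight: 13.7 × 9.8 = 134.3 N down at 3.17 m → arm 3.17 m, τ = 134.3 × 3.17 = 425.7 N·m clockwise.
Sandbag: 23.2 × 9.8 = 227.4 N down at 3.4 m → arm 2.94 m, τ = 227.4 × 2.94 = 668.6 N·m clockwise.
Paint can: 7.22 × 9.8 = 70.76 N down at 5.944 m → arm 0.396 m, τ = 70.76 × 0.396 = 28.02 N·m clockwise.
Bag of cement: 30.5 × 9.8 = 298.9 N down at 4.6 m → arm 1.74 m, τ = 298.9 × 1.74 = 520.1 N·m clockwise.
Block: 24.1 × 9.8 = 236.2 N down at 2.54 m → arm 3.8 m, τ = 236.2 × 3.8 = 897.6 N·m clockwise.
Net load moment about support A = 2540 N·m clockwise.
Reaction R at support B is upward at 0 m, arm 6.34 m → moment R × 6.34 counterclockwise.
Στ = 0 ⇒ R × 6.34 = 2540 ⇒ R = 401 N.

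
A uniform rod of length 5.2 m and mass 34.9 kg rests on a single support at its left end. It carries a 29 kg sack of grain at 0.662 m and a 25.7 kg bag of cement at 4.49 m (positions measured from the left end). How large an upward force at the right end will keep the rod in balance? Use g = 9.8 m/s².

Choose the left end as the axis so the unknown pivot reaction has zero arm there.
Beam weight: 34.9 × 9.8 = 342 N down at 2.6 m → arm 2.6 m, τ = 342 × 2.6 = 889.2 N·m clockwise.
Sack of grain: 29 × 9.8 = 284.2 N down at 0.662 m → arm 0.662 m, τ = 284.2 × 0.662 = 188.1 N·m clockwise.
Bag of cement: 25.7 × 9.8 = 251.9 N down at 4.49 m → arm 4.49 m, τ = 251.9 × 4.49 = 1131 N·m clockwise.
Net moment of the loads = 2208 N·m clockwise.
The upward force F acts at the right end, arm 5.2 m, giving F × 5.2 counterclockwise.
Setting net torque to zero: F × 5.2 = 2208 → F = 2208 / 5.2 = 425 N.

F ≈ 425 N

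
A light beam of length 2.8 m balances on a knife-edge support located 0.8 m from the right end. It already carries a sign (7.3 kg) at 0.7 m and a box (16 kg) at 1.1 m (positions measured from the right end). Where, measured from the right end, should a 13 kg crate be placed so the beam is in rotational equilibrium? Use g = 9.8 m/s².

Choose the knife-edge support (at 0.8 m from the right end) as the axis so the support reaction has zero arm there.
Sign: 7.3 × 9.8 = 71.54 N down at 0.7 m → arm 0.1 m, τ = 71.54 × 0.1 = 7.154 N·m clockwise.
Box: 16 × 9.8 = 156.8 N down at 1.1 m → arm 0.3 m, τ = 156.8 × 0.3 = 47.04 N·m counterclockwise.
Net moment of existing loads = 39.89 N·m counterclockwise.
The crate weighs 13 × 9.8 = 127.4 N and must supply an equal clockwise moment, so its lever arm about the knife-edge support is 39.89 / 127.4 = 0.313 m.
That puts it at 0.8 − 0.313 = 0.487 m from the right end.

x ≈ 0.487 m from the right end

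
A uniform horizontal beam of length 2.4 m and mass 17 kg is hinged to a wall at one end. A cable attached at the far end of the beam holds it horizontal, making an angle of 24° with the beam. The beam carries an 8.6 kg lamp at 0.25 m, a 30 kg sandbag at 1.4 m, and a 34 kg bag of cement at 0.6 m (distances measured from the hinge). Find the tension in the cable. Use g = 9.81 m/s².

Take moments about the hinge.
Beam weight: 17 × 9.81 = 166.8 N down at 1.2 m → arm 1.2 m, τ = 166.8 × 1.2 = 200.2 N·m clockwise.
Lamp: 8.6 × 9.81 = 84.37 N down at 0.25 m → arm 0.25 m, τ = 84.37 × 0.25 = 21.09 N·m clockwise.
Sandbag: 30 × 9.81 = 294.3 N down at 1.4 m → arm 1.4 m, τ = 294.3 × 1.4 = 412 N·m clockwise.
Bag of cement: 34 × 9.81 = 333.5 N down at 0.6 m → arm 0.6 m, τ = 333.5 × 0.6 = 200.1 N·m clockwise.
Total clockwise load moment = 833.4 N·m.
The cable tension T acts at 2.4 m; only its component perpendicular to the beam, T sinθ, produces torque. sin 24° = 0.4067.
Setting net torque to zero: T × 2.4 × 0.4067 = 833.4 → T = 833.4 / 0.9761 = 854 N.

T ≈ 854 N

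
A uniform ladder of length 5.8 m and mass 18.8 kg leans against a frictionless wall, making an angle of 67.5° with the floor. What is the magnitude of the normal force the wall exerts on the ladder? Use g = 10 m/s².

N_wall ≈ 38.9 N

About the foot of the ladder:
Ladder weight 18.8×10 = 188 N acts at 2.9 m along the ladder; its horizontal arm is 2.9·cos67.5° = 1.11 m → τ = 208.7 N·m clockwise.
Wall normal N acts horizontally at the top; its moment arm is the height L sinθ = 5.8·sin67.5° = 5.359 m, counterclockwise.
Balancing moments: N × 5.359 = 208.7, giving N = 38.9 N.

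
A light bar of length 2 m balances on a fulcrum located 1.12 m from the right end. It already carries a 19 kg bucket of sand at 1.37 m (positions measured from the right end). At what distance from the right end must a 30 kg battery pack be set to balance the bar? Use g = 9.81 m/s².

x ≈ 0.962 m from the right end

Taking torques about the fulcrum (at 1.12 m from the right end):
Bucket of sand: 19 × 9.81 = 186.4 N down at 1.37 m → arm 0.25 m, τ = 186.4 × 0.25 = 46.6 N·m counterclockwise.
Net moment of existing loads = 46.6 N·m counterclockwise.
The battery pack weighs 30 × 9.81 = 294.3 N and must supply an equal clockwise moment, so its lever arm about the fulcrum is 46.6 / 294.3 = 0.158 m.
That puts it at 1.12 − 0.158 = 0.962 m from the right end.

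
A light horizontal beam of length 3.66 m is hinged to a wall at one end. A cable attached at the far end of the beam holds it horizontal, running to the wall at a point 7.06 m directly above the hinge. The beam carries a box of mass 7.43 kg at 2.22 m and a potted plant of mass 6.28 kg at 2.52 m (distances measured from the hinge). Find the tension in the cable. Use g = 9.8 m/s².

T ≈ 97.5 N

Choose the hinge as the axis so the unknown hinge reaction has zero arm there.
Box: 7.43 × 9.8 = 72.81 N down at 2.22 m → arm 2.22 m, τ = 72.81 × 2.22 = 161.6 N·m clockwise.
Potted plant: 6.28 × 9.8 = 61.54 N down at 2.52 m → arm 2.52 m, τ = 61.54 × 2.52 = 155.1 N·m clockwise.
Total clockwise load moment = 316.7 N·m.
The cable tension T acts at 3.66 m; only its component perpendicular to the beam, T sinθ, produces torque. sinθ = h/√(h²+d²) = 7.06/√(7.06²+3.66²) = 0.8878.
Setting net torque to zero: T × 3.66 × 0.8878 = 316.7 → T = 316.7 / 3.249 = 97.5 N.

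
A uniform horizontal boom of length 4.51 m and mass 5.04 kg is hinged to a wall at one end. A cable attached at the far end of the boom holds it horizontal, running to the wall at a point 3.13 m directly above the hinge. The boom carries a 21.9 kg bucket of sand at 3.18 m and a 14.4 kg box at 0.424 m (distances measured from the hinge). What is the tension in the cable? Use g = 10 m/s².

Choose the hinge as the axis so the unknown hinge reaction has zero arm there.
Beam weight: 5.04 × 10 = 50.4 N down at 2.255 m → arm 2.255 m, τ = 50.4 × 2.255 = 113.7 N·m clockwise.
Bucket of sand: 21.9 × 10 = 219 N down at 3.18 m → arm 3.18 m, τ = 219 × 3.18 = 696.4 N·m clockwise.
Box: 14.4 × 10 = 144 N down at 0.424 m → arm 0.424 m, τ = 144 × 0.424 = 61.06 N·m clockwise.
Total clockwise load moment = 871.2 N·m.
The cable tension T acts at 4.51 m; only its component perpendicular to the boom, T sinθ, produces torque. sinθ = h/√(h²+d²) = 3.13/√(3.13²+4.51²) = 0.5702.
Στ = 0 ⇒ T × 4.51 × 0.5702 = 871.2 ⇒ T = 871.2 / 2.572 = 339 N.

T ≈ 339 N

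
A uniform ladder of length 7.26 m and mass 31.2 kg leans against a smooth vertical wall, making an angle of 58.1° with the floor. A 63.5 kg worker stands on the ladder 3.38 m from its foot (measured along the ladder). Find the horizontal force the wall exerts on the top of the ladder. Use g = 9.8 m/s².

Sum moments about the foot of the ladder (the floor normal and friction both act there and drop out).
Ladder weight 31.2×9.8 = 305.8 N acts at 3.63 m along the ladder; its horizontal arm is 3.63·cos58.1° = 1.918 m → τ = 586.5 N·m clockwise.
Worker: 63.5×9.8 = 622.3 N at 3.38 m → arm 1.786 m → τ = 1111 N·m clockwise.
Wall normal N acts horizontally at the top; its moment arm is the height L sinθ = 7.26·sin58.1° = 6.164 m, counterclockwise.
Setting net torque to zero: N × 6.164 = 1698 → N = 275 N.

N_wall ≈ 275 N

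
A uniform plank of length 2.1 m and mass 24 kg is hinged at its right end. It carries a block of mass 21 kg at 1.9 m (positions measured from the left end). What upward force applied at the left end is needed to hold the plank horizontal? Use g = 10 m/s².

F ≈ 140 N

Choose the right end as the axis so the unknown pivot reaction has zero arm there.
Beam weight: 24 × 10 = 240 N down at 1.05 m → arm 1.05 m, τ = 240 × 1.05 = 252 N·m counterclockwise.
Block: 21 × 10 = 210 N down at 1.9 m → arm 0.2 m, τ = 210 × 0.2 = 42 N·m counterclockwise.
Net moment of the loads = 294 N·m counterclockwise.
The upward force F acts at the left end, arm 2.1 m, giving F × 2.1 clockwise.
Setting net torque to zero: F × 2.1 = 294 → F = 294 / 2.1 = 140 N.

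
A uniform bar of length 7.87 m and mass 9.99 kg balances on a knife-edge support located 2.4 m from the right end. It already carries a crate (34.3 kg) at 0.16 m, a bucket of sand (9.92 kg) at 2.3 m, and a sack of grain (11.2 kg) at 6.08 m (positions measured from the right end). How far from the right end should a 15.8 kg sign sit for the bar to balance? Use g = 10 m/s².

Taking torques about the knife-edge support (at 2.4 m from the right end):
Beam weight: 9.99 × 10 = 99.9 N down at 3.935 m → arm 1.535 m, τ = 99.9 × 1.535 = 153.3 N·m counterclockwise.
Crate: 34.3 × 10 = 343 N down at 0.16 m → arm 2.24 m, τ = 343 × 2.24 = 768.3 N·m clockwise.
Bucket of sand: 9.92 × 10 = 99.2 N down at 2.3 m → arm 0.1 m, τ = 99.2 × 0.1 = 9.92 N·m clockwise.
Sack of grain: 11.2 × 10 = 112 N down at 6.08 m → arm 3.68 m, τ = 112 × 3.68 = 412.2 N·m counterclockwise.
Net moment of existing loads = 212.7 N·m clockwise.
The sign weighs 15.8 × 10 = 158 N and must supply an equal counterclockwise moment, so its lever arm about the knife-edge support is 212.7 / 158 = 1.35 m.
That puts it at 2.4 + 1.35 = 3.75 m from the right end.

x ≈ 3.75 m from the right end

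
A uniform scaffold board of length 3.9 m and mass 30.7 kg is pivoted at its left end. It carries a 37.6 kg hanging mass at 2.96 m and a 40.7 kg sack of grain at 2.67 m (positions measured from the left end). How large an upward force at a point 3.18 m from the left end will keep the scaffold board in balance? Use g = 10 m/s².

Sum moments about the left end (the unknown pivot reaction has zero arm there).
Beam weight: 30.7 × 10 = 307 N down at 1.95 m → arm 1.95 m, τ = 307 × 1.95 = 598.6 N·m clockwise.
Hanging mass: 37.6 × 10 = 376 N down at 2.96 m → arm 2.96 m, τ = 376 × 2.96 = 1113 N·m clockwise.
Sack of grain: 40.7 × 10 = 407 N down at 2.67 m → arm 2.67 m, τ = 407 × 2.67 = 1087 N·m clockwise.
Net moment of the loads = 2799 N·m clockwise.
The upward force F acts at a point 3.18 m from the left end, arm 3.18 m, giving F × 3.18 counterclockwise.
Setting net torque to zero: F × 3.18 = 2799 → F = 2799 / 3.18 = 880 N.

F ≈ 880 N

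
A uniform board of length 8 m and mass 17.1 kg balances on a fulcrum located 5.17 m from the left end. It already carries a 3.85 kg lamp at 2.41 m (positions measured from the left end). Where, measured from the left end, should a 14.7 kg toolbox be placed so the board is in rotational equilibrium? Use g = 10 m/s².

x ≈ 7.25 m from the left end

Take moments about the fulcrum (at 5.17 m from the left end).
Beam weight: 17.1 × 10 = 171 N down at 4 m → arm 1.17 m, τ = 171 × 1.17 = 200.1 N·m counterclockwise.
Lamp: 3.85 × 10 = 38.5 N down at 2.41 m → arm 2.76 m, τ = 38.5 × 2.76 = 106.3 N·m counterclockwise.
Net moment of existing loads = 306.4 N·m counterclockwise.
The toolbox weighs 14.7 × 10 = 147 N and must supply an equal clockwise moment, so its lever arm about the fulcrum is 306.4 / 147 = 2.08 m.
That puts it at 5.17 + 2.08 = 7.25 m from the left end.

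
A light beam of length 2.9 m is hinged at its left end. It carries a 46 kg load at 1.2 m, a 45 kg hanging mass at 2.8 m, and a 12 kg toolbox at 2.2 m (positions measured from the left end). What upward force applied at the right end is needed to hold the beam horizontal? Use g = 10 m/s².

F ≈ 716 N

Taking torques about the left end:
Load: 46 × 10 = 460 N down at 1.2 m → arm 1.2 m, τ = 460 × 1.2 = 552 N·m clockwise.
Hanging mass: 45 × 10 = 450 N down at 2.8 m → arm 2.8 m, τ = 450 × 2.8 = 1260 N·m clockwise.
Toolbox: 12 × 10 = 120 N down at 2.2 m → arm 2.2 m, τ = 120 × 2.2 = 264 N·m clockwise.
Net moment of the loads = 2076 N·m clockwise.
The upward force F acts at the right end, arm 2.9 m, giving F × 2.9 counterclockwise.
For rotational equilibrium, F × 2.9 = 2076, so F = 2076 / 2.9 = 716 N.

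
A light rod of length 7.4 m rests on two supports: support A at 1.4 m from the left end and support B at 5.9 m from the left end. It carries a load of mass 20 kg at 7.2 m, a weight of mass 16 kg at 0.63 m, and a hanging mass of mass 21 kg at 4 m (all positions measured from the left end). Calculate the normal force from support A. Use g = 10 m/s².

Sum moments about support B (its reaction then has zero moment arm).
Load: 20 × 10 = 200 N down at 7.2 m → arm 1.3 m, τ = 200 × 1.3 = 260 N·m clockwise.
Weight: 16 × 10 = 160 N down at 0.63 m → arm 5.27 m, τ = 160 × 5.27 = 843.2 N·m counterclockwise.
Hanging mass: 21 × 10 = 210 N down at 4 m → arm 1.9 m, τ = 210 × 1.9 = 399 N·m counterclockwise.
Net load moment about support B = 982.2 N·m counterclockwise.
Reaction R at support A is upward at 1.4 m, arm 4.5 m → moment R × 4.5 clockwise.
For rotational equilibrium, R × 4.5 = 982.2, so R = 218 N.

R_A ≈ 218 N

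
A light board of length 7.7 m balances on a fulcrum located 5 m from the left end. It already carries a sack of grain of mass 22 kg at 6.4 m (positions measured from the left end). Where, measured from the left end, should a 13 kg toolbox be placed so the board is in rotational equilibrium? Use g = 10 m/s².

x ≈ 2.63 m from the left end

About the fulcrum (at 5 m from the left end):
Sack of grain: 22 × 10 = 220 N down at 6.4 m → arm 1.4 m, τ = 220 × 1.4 = 308 N·m clockwise.
Net moment of existing loads = 308 N·m clockwise.
The toolbox weighs 13 × 10 = 130 N and must supply an equal counterclockwise moment, so its lever arm about the fulcrum is 308 / 130 = 2.37 m.
That puts it at 5 − 2.37 = 2.63 m from the left end.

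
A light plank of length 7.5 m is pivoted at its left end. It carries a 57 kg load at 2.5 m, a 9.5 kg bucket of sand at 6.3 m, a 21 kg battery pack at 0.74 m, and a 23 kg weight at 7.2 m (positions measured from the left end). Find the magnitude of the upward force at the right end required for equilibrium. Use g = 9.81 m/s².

F ≈ 502 N

Taking torques about the left end:
Load: 57 × 9.81 = 559.2 N down at 2.5 m → arm 2.5 m, τ = 559.2 × 2.5 = 1398 N·m clockwise.
Bucket of sand: 9.5 × 9.81 = 93.2 N down at 6.3 m → arm 6.3 m, τ = 93.2 × 6.3 = 587.2 N·m clockwise.
Battery pack: 21 × 9.81 = 206 N down at 0.74 m → arm 0.74 m, τ = 206 × 0.74 = 152.4 N·m clockwise.
Weight: 23 × 9.81 = 225.6 N down at 7.2 m → arm 7.2 m, τ = 225.6 × 7.2 = 1624 N·m clockwise.
Net moment of the loads = 3762 N·m clockwise.
The upward force F acts at the right end, arm 7.5 m, giving F × 7.5 counterclockwise.
Setting net torque to zero: F × 7.5 = 3762 → F = 3762 / 7.5 = 502 N.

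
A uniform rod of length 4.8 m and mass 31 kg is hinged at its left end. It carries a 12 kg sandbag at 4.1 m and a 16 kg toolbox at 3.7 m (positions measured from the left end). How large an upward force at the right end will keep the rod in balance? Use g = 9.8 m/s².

F ≈ 373 N

Choose the left end as the axis so the unknown pivot reaction has zero arm there.
Beam weight: 31 × 9.8 = 303.8 N down at 2.4 m → arm 2.4 m, τ = 303.8 × 2.4 = 729.1 N·m clockwise.
Sandbag: 12 × 9.8 = 117.6 N down at 4.1 m → arm 4.1 m, τ = 117.6 × 4.1 = 482.2 N·m clockwise.
Toolbox: 16 × 9.8 = 156.8 N down at 3.7 m → arm 3.7 m, τ = 156.8 × 3.7 = 580.2 N·m clockwise.
Net moment of the loads = 1792 N·m clockwise.
The upward force F acts at the right end, arm 4.8 m, giving F × 4.8 counterclockwise.
Setting net torque to zero: F × 4.8 = 1792 → F = 1792 / 4.8 = 373 N.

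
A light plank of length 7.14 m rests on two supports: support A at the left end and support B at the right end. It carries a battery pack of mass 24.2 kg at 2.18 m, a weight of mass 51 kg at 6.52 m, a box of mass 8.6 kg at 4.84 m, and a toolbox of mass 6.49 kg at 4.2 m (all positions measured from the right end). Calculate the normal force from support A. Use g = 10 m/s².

R_A ≈ 636 N

Take moments about support B.
Battery pack: 24.2 × 10 = 242 N down at 2.18 m → arm 2.18 m, τ = 242 × 2.18 = 527.6 N·m counterclockwise.
Weight: 51 × 10 = 510 N down at 6.52 m → arm 6.52 m, τ = 510 × 6.52 = 3325 N·m counterclockwise.
Box: 8.6 × 10 = 86 N down at 4.84 m → arm 4.84 m, τ = 86 × 4.84 = 416.2 N·m counterclockwise.
Toolbox: 6.49 × 10 = 64.9 N down at 4.2 m → arm 4.2 m, τ = 64.9 × 4.2 = 272.6 N·m counterclockwise.
Net load moment about support B = 4541 N·m counterclockwise.
Reaction R at support A is upward at 7.14 m, arm 7.14 m → moment R × 7.14 clockwise.
Balancing moments: R × 7.14 = 4541, giving R = 636 N.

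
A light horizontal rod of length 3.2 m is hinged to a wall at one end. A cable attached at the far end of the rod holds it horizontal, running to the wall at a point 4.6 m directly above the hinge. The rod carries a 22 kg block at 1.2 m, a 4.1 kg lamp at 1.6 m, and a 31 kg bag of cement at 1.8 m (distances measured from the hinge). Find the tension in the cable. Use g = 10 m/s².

T ≈ 338 N

Choose the hinge as the axis so the unknown hinge reaction has zero arm there.
Block: 22 × 10 = 220 N down at 1.2 m → arm 1.2 m, τ = 220 × 1.2 = 264 N·m clockwise.
Lamp: 4.1 × 10 = 41 N down at 1.6 m → arm 1.6 m, τ = 41 × 1.6 = 65.6 N·m clockwise.
Bag of cement: 31 × 10 = 310 N down at 1.8 m → arm 1.8 m, τ = 310 × 1.8 = 558 N·m clockwise.
Total clockwise load moment = 887.6 N·m.
The cable tension T acts at 3.2 m; only its component perpendicular to the rod, T sinθ, produces torque. sinθ = h/√(h²+d²) = 4.6/√(4.6²+3.2²) = 0.8209.
Setting net torque to zero: T × 3.2 × 0.8209 = 887.6 → T = 887.6 / 2.627 = 338 N.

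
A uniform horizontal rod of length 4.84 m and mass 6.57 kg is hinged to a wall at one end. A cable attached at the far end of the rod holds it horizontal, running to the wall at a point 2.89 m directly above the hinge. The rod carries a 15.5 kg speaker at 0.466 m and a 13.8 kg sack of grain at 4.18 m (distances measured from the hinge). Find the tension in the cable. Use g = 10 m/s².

Taking torques about the hinge:
Beam weight: 6.57 × 10 = 65.7 N down at 2.42 m → arm 2.42 m, τ = 65.7 × 2.42 = 159 N·m clockwise.
Speaker: 15.5 × 10 = 155 N down at 0.466 m → arm 0.466 m, τ = 155 × 0.466 = 72.23 N·m clockwise.
Sack of grain: 13.8 × 10 = 138 N down at 4.18 m → arm 4.18 m, τ = 138 × 4.18 = 576.8 N·m clockwise.
Total clockwise load moment = 808 N·m.
The cable tension T acts at 4.84 m; only its component perpendicular to the rod, T sinθ, produces torque. sinθ = h/√(h²+d²) = 2.89/√(2.89²+4.84²) = 0.5127.
For rotational equilibrium, T × 4.84 × 0.5127 = 808, so T = 808 / 2.481 = 326 N.

T ≈ 326 N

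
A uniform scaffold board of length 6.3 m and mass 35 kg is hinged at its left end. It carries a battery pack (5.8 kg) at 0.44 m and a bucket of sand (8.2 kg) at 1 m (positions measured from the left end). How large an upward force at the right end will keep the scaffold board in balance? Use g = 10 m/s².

Take moments about the left end.
Beam weight: 35 × 10 = 350 N down at 3.15 m → arm 3.15 m, τ = 350 × 3.15 = 1102 N·m clockwise.
Battery pack: 5.8 × 10 = 58 N down at 0.44 m → arm 0.44 m, τ = 58 × 0.44 = 25.52 N·m clockwise.
Bucket of sand: 8.2 × 10 = 82 N down at 1 m → arm 1 m, τ = 82 × 1 = 82 N·m clockwise.
Net moment of the loads = 1210 N·m clockwise.
The upward force F acts at the right end, arm 6.3 m, giving F × 6.3 counterclockwise.
Στ = 0 ⇒ F × 6.3 = 1210 ⇒ F = 1210 / 6.3 = 192 N.

F ≈ 192 N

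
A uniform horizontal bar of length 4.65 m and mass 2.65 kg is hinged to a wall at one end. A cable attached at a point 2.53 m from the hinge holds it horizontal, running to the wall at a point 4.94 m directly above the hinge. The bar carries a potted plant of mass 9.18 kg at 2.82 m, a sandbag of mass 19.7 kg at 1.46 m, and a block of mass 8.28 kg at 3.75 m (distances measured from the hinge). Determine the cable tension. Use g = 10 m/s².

Choose the hinge as the axis so the unknown hinge reaction has zero arm there.
Beam weight: 2.65 × 10 = 26.5 N down at 2.325 m → arm 2.325 m, τ = 26.5 × 2.325 = 61.61 N·m clockwise.
Potted plant: 9.18 × 10 = 91.8 N down at 2.82 m → arm 2.82 m, τ = 91.8 × 2.82 = 258.9 N·m clockwise.
Sandbag: 19.7 × 10 = 197 N down at 1.46 m → arm 1.46 m, τ = 197 × 1.46 = 287.6 N·m clockwise.
Block: 8.28 × 10 = 82.8 N down at 3.75 m → arm 3.75 m, τ = 82.8 × 3.75 = 310.5 N·m clockwise.
Total clockwise load moment = 918.6 N·m.
The cable tension T acts at 2.53 m; only its component perpendicular to the bar, T sinθ, produces torque. sinθ = h/√(h²+d²) = 4.94/√(4.94²+2.53²) = 0.8901.
Balancing moments: T × 2.53 × 0.8901 = 918.6, giving T = 918.6 / 2.252 = 408 N.

T ≈ 408 N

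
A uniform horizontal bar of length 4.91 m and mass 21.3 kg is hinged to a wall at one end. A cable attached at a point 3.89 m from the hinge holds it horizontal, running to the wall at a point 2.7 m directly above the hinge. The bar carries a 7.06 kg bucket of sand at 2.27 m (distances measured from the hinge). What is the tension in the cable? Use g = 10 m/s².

T ≈ 308 N

Sum moments about the hinge (the unknown hinge reaction has zero arm there).
Beam weight: 21.3 × 10 = 213 N down at 2.455 m → arm 2.455 m, τ = 213 × 2.455 = 522.9 N·m clockwise.
Bucket of sand: 7.06 × 10 = 70.6 N down at 2.27 m → arm 2.27 m, τ = 70.6 × 2.27 = 160.3 N·m clockwise.
Total clockwise load moment = 683.2 N·m.
The cable tension T acts at 3.89 m; only its component perpendicular to the bar, T sinθ, produces torque. sinθ = h/√(h²+d²) = 2.7/√(2.7²+3.89²) = 0.5702.
For rotational equilibrium, T × 3.89 × 0.5702 = 683.2, so T = 683.2 / 2.218 = 308 N.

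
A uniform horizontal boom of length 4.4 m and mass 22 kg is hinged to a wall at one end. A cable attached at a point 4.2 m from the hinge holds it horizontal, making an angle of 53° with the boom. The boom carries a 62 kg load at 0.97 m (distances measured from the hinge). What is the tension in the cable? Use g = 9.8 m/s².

About the hinge:
Beam weight: 22 × 9.8 = 215.6 N down at 2.2 m → arm 2.2 m, τ = 215.6 × 2.2 = 474.3 N·m clockwise.
Load: 62 × 9.8 = 607.6 N down at 0.97 m → arm 0.97 m, τ = 607.6 × 0.97 = 589.4 N·m clockwise.
Total clockwise load moment = 1064 N·m.
The cable tension T acts at 4.2 m; only its component perpendicular to the boom, T sinθ, produces torque. sin 53° = 0.7986.
Στ = 0 ⇒ T × 4.2 × 0.7986 = 1064 ⇒ T = 1064 / 3.354 = 317 N.

T ≈ 317 N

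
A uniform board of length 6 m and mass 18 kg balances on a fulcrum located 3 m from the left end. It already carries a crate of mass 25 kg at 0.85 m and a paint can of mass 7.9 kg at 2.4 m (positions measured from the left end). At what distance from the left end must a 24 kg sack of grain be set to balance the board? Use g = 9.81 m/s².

About the fulcrum (at 3 m from the left end):
Beam weight: acts at the fulcrum, moment arm 0 → no torque.
Crate: 25 × 9.81 = 245.2 N down at 0.85 m → arm 2.15 m, τ = 245.2 × 2.15 = 527.2 N·m counterclockwise.
Paint can: 7.9 × 9.81 = 77.5 N down at 2.4 m → arm 0.6 m, τ = 77.5 × 0.6 = 46.5 N·m counterclockwise.
Net moment of existing loads = 573.7 N·m counterclockwise.
The sack of grain weighs 24 × 9.81 = 235.4 N and must supply an equal clockwise moment, so its lever arm about the fulcrum is 573.7 / 235.4 = 2.44 m.
That puts it at 3 + 2.44 = 5.44 m from the left end.

x ≈ 5.44 m from the left end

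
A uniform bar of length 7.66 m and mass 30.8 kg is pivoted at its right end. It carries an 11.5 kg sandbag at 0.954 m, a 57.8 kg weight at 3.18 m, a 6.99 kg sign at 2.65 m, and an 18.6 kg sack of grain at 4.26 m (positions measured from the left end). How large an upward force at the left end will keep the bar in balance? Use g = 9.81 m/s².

F ≈ 707 N

About the right end:
Beam weight: 30.8 × 9.81 = 302.1 N down at 3.83 m → arm 3.83 m, τ = 302.1 × 3.83 = 1157 N·m counterclockwise.
Sandbag: 11.5 × 9.81 = 112.8 N down at 0.954 m → arm 6.706 m, τ = 112.8 × 6.706 = 756.4 N·m counterclockwise.
Weight: 57.8 × 9.81 = 567 N down at 3.18 m → arm 4.48 m, τ = 567 × 4.48 = 2540 N·m counterclockwise.
Sign: 6.99 × 9.81 = 68.57 N down at 2.65 m → arm 5.01 m, τ = 68.57 × 5.01 = 343.5 N·m counterclockwise.
Sack of grain: 18.6 × 9.81 = 182.5 N down at 4.26 m → arm 3.4 m, τ = 182.5 × 3.4 = 620.5 N·m counterclockwise.
Net moment of the loads = 5417 N·m counterclockwise.
The upward force F acts at the left end, arm 7.66 m, giving F × 7.66 clockwise.
Setting net torque to zero: F × 7.66 = 5417 → F = 5417 / 7.66 = 707 N.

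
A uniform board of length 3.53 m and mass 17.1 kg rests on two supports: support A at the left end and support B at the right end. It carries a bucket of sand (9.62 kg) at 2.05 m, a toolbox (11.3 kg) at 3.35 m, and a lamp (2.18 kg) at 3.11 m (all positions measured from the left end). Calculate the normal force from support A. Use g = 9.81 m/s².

R_A ≈ 132 N

Sum moments about support B (its reaction then has zero moment arm).
Beam weight: 17.1 × 9.81 = 167.8 N down at 1.765 m → arm 1.765 m, τ = 167.8 × 1.765 = 296.2 N·m counterclockwise.
Bucket of sand: 9.62 × 9.81 = 94.37 N down at 2.05 m → arm 1.48 m, τ = 94.37 × 1.48 = 139.7 N·m counterclockwise.
Toolbox: 11.3 × 9.81 = 110.9 N down at 3.35 m → arm 0.18 m, τ = 110.9 × 0.18 = 19.96 N·m counterclockwise.
Lamp: 2.18 × 9.81 = 21.39 N down at 3.11 m → arm 0.42 m, τ = 21.39 × 0.42 = 8.984 N·m counterclockwise.
Net load moment about support B = 464.8 N·m counterclockwise.
Reaction R at support A is upward at 0 m, arm 3.53 m → moment R × 3.53 clockwise.
Balancing moments: R × 3.53 = 464.8, giving R = 132 N.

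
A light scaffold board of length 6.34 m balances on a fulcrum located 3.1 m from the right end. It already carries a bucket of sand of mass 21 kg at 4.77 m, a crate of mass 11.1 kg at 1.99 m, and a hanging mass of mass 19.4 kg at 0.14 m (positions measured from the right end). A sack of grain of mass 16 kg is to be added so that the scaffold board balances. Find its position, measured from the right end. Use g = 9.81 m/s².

x ≈ 5.27 m from the right end

Take moments about the fulcrum (at 3.1 m from the right end).
Bucket of sand: 21 × 9.81 = 206 N down at 4.77 m → arm 1.67 m, τ = 206 × 1.67 = 344 N·m counterclockwise.
Crate: 11.1 × 9.81 = 108.9 N down at 1.99 m → arm 1.11 m, τ = 108.9 × 1.11 = 120.9 N·m clockwise.
Hanging mass: 19.4 × 9.81 = 190.3 N down at 0.14 m → arm 2.96 m, τ = 190.3 × 2.96 = 563.3 N·m clockwise.
Net moment of existing loads = 340.2 N·m clockwise.
The sack of grain weighs 16 × 9.81 = 157 N and must supply an equal counterclockwise moment, so its lever arm about the fulcrum is 340.2 / 157 = 2.17 m.
That puts it at 3.1 + 2.17 = 5.27 m from the right end.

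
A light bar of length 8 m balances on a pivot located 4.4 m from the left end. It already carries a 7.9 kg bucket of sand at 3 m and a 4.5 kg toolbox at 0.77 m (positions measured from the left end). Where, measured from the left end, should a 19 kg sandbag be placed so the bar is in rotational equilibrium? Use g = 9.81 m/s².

About the pivot (at 4.4 m from the left end):
Bucket of sand: 7.9 × 9.81 = 77.5 N down at 3 m → arm 1.4 m, τ = 77.5 × 1.4 = 108.5 N·m counterclockwise.
Toolbox: 4.5 × 9.81 = 44.15 N down at 0.77 m → arm 3.63 m, τ = 44.15 × 3.63 = 160.3 N·m counterclockwise.
Net moment of existing loads = 268.8 N·m counterclockwise.
The sandbag weighs 19 × 9.81 = 186.4 N and must supply an equal clockwise moment, so its lever arm about the pivot is 268.8 / 186.4 = 1.44 m.
That puts it at 4.4 + 1.44 = 5.84 m from the left end.

x ≈ 5.84 m from the left end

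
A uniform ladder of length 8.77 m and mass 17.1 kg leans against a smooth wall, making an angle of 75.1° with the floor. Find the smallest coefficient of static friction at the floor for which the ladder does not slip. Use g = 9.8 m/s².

Sum moments about the foot of the ladder (the floor normal and friction both act there and drop out).
Ladder weight 17.1×9.8 = 167.6 N acts at 4.385 m along the ladder; its horizontal arm is 4.385·cos75.1° = 1.128 m → τ = 189.1 N·m clockwise.
Wall normal N acts horizontally at the top; its moment arm is the height L sinθ = 8.77·sin75.1° = 8.475 m, counterclockwise.
For rotational equilibrium, N × 8.475 = 189.1, so N = 22.31 N.
ΣFx = 0 ⇒ f = N_wall = 22.31 N. ΣFy = 0 ⇒ N_floor = 167.6 N.
μ_min = f / N_floor = 22.31 / 167.6 = 0.133.

μ_min ≈ 0.133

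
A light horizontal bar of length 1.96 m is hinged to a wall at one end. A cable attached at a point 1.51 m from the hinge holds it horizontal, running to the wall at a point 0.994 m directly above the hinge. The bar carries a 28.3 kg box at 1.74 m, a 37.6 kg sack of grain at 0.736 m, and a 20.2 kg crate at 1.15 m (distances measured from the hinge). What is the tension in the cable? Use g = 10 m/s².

T ≈ 1210 N

Sum moments about the hinge (the unknown hinge reaction has zero arm there).
Box: 28.3 × 10 = 283 N down at 1.74 m → arm 1.74 m, τ = 283 × 1.74 = 492.4 N·m clockwise.
Sack of grain: 37.6 × 10 = 376 N down at 0.736 m → arm 0.736 m, τ = 376 × 0.736 = 276.7 N·m clockwise.
Crate: 20.2 × 10 = 202 N down at 1.15 m → arm 1.15 m, τ = 202 × 1.15 = 232.3 N·m clockwise.
Total clockwise load moment = 1001 N·m.
The cable tension T acts at 1.51 m; only its component perpendicular to the bar, T sinθ, produces torque. sinθ = h/√(h²+d²) = 0.994/√(0.994²+1.51²) = 0.5498.
For rotational equilibrium, T × 1.51 × 0.5498 = 1001, so T = 1001 / 0.8302 = 1210 N.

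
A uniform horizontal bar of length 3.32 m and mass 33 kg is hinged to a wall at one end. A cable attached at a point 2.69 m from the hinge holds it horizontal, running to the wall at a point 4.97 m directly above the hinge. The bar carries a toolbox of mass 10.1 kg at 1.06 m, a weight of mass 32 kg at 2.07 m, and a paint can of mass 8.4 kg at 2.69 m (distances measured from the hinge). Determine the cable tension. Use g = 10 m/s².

Sum moments about the hinge (the unknown hinge reaction has zero arm there).
Beam weight: 33 × 10 = 330 N down at 1.66 m → arm 1.66 m, τ = 330 × 1.66 = 547.8 N·m clockwise.
Toolbox: 10.1 × 10 = 101 N down at 1.06 m → arm 1.06 m, τ = 101 × 1.06 = 107.1 N·m clockwise.
Weight: 32 × 10 = 320 N down at 2.07 m → arm 2.07 m, τ = 320 × 2.07 = 662.4 N·m clockwise.
Paint can: 8.4 × 10 = 84 N down at 2.69 m → arm 2.69 m, τ = 84 × 2.69 = 226 N·m clockwise.
Total clockwise load moment = 1543 N·m.
The cable tension T acts at 2.69 m; only its component perpendicular to the bar, T sinθ, produces torque. sinθ = h/√(h²+d²) = 4.97/√(4.97²+2.69²) = 0.8794.
Balancing moments: T × 2.69 × 0.8794 = 1543, giving T = 1543 / 2.366 = 652 N.

T ≈ 652 N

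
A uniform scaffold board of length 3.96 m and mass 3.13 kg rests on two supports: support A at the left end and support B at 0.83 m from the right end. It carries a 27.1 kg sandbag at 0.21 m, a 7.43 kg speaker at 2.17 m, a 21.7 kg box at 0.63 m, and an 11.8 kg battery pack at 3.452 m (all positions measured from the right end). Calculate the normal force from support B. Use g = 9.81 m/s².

R_B ≈ 625 N

About support A:
Beam weight: 3.13 × 9.81 = 30.71 N down at 1.98 m → arm 1.98 m, τ = 30.71 × 1.98 = 60.81 N·m clockwise.
Sandbag: 27.1 × 9.81 = 265.9 N down at 0.21 m → arm 3.75 m, τ = 265.9 × 3.75 = 997.1 N·m clockwise.
Speaker: 7.43 × 9.81 = 72.89 N down at 2.17 m → arm 1.79 m, τ = 72.89 × 1.79 = 130.5 N·m clockwise.
Box: 21.7 × 9.81 = 212.9 N down at 0.63 m → arm 3.33 m, τ = 212.9 × 3.33 = 709 N·m clockwise.
Battery pack: 11.8 × 9.81 = 115.8 N down at 3.452 m → arm 0.508 m, τ = 115.8 × 0.508 = 58.83 N·m clockwise.
Net load moment about support A = 1956 N·m clockwise.
Reaction R at support B is upward at 0.83 m, arm 3.13 m → moment R × 3.13 counterclockwise.
Balancing moments: R × 3.13 = 1956, giving R = 625 N.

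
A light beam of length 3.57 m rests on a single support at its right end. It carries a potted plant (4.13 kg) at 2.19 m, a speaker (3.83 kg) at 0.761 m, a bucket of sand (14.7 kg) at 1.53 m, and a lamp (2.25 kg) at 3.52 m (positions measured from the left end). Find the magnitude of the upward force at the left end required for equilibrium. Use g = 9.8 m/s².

F ≈ 128 N

Taking torques about the right end:
Potted plant: 4.13 × 9.8 = 40.47 N down at 2.19 m → arm 1.38 m, τ = 40.47 × 1.38 = 55.85 N·m counterclockwise.
Speaker: 3.83 × 9.8 = 37.53 N down at 0.761 m → arm 2.809 m, τ = 37.53 × 2.809 = 105.4 N·m counterclockwise.
Bucket of sand: 14.7 × 9.8 = 144.1 N down at 1.53 m → arm 2.04 m, τ = 144.1 × 2.04 = 294 N·m counterclockwise.
Lamp: 2.25 × 9.8 = 22.05 N down at 3.52 m → arm 0.05 m, τ = 22.05 × 0.05 = 1.103 N·m counterclockwise.
Net moment of the loads = 456.4 N·m counterclockwise.
The upward force F acts at the left end, arm 3.57 m, giving F × 3.57 clockwise.
Setting net torque to zero: F × 3.57 = 456.4 → F = 456.4 / 3.57 = 128 N.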